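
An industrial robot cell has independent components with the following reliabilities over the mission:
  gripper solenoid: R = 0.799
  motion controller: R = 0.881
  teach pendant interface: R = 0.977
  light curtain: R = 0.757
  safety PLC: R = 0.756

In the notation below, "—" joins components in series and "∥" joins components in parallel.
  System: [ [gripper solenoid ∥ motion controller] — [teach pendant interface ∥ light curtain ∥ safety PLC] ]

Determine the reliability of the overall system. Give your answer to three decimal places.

0.975

Parallel (gripper solenoid and motion controller): 1 − (1 − 0.79900)(1 − 0.88100) = 0.97608
Parallel (teach pendant interface, light curtain, and safety PLC): 1 − (1 − 0.97700)(1 − 0.75700)(1 − 0.75600) = 0.99864
Series ([0.97608] and [0.99864]): 0.97608 × 0.99864 = 0.975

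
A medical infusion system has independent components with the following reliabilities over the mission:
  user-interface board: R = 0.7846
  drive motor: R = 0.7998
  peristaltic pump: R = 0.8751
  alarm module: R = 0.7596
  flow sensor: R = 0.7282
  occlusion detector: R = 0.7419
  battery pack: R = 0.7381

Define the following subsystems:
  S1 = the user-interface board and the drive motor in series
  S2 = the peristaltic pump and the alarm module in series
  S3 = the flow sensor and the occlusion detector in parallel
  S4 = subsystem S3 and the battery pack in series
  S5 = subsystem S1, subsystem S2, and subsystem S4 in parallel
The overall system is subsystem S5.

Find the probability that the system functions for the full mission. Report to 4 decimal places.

0.9608

Series (user-interface board and drive motor): 0.784600 × 0.799800 = 0.627523
Series (peristaltic pump and alarm module): 0.875100 × 0.759600 = 0.664726
Parallel (flow sensor and occlusion detector): 1 − (1 − 0.728200)(1 − 0.741900) = 0.929848
Series ([0.929848] and battery pack): 0.929848 × 0.738100 = 0.686321
Parallel ([0.627523], [0.664726], and [0.686321]): 1 − (1 − 0.627523)(1 − 0.664726)(1 − 0.686321) = 0.9608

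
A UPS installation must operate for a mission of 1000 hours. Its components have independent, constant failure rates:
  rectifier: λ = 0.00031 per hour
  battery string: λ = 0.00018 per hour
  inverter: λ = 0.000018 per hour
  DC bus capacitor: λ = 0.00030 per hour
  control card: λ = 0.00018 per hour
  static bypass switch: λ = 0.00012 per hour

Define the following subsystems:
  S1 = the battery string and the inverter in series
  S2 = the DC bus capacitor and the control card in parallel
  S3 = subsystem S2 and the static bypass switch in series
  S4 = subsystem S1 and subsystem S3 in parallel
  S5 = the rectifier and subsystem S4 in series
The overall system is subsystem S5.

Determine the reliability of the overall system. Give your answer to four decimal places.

R(rectifier) = exp(−0.00031 × 1000) = 0.733447
R(battery string) = exp(−0.00018 × 1000) = 0.835270
R(inverter) = exp(−0.000018 × 1000) = 0.982161
R(DC bus capacitor) = exp(−0.00030 × 1000) = 0.740818
R(control card) = exp(−0.00018 × 1000) = 0.835270
R(static bypass switch) = exp(−0.00012 × 1000) = 0.886920
Series (battery string and inverter): 0.835270 × 0.982161 = 0.820370
Parallel (DC bus capacitor and control card): 1 − (1 − 0.740818)(1 − 0.835270) = 0.957305
Series ([0.957305] and static bypass switch): 0.957305 × 0.886920 = 0.849053
Parallel ([0.820370] and [0.849053]): 1 − (1 − 0.820370)(1 − 0.849053) = 0.972885
Series (rectifier and [0.972885]): 0.733447 × 0.972885 = 0.7136

0.7136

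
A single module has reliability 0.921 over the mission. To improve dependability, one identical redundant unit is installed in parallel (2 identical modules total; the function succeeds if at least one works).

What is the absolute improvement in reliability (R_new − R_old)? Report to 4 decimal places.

0.0728

R_before = 0.921
R_after = 1 − (1 − 0.921)^2 = 0.9938
ΔR = 0.9938 − 0.921 = 0.0728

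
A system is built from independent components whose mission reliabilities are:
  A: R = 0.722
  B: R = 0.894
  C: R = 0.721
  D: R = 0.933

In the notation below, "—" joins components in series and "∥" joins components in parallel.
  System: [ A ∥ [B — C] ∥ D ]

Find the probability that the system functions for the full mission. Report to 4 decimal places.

0.9934

Series (B and C): 0.894000 × 0.721000 = 0.644574
Parallel (A, [0.644574], and D): 1 − (1 − 0.722000)(1 − 0.644574)(1 − 0.933000) = 0.9934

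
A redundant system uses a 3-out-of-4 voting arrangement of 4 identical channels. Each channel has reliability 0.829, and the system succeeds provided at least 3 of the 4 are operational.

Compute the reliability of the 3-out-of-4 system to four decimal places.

0.8620

R = Σ_{i=3}^{4} C(4,i) p^i (1−p)^{4−i} with p = 0.829
C(4,3)·0.829^3·0.171^1 = 0.389690
C(4,4)·0.829^4·0.171^0 = 0.472300
Sum = 0.8620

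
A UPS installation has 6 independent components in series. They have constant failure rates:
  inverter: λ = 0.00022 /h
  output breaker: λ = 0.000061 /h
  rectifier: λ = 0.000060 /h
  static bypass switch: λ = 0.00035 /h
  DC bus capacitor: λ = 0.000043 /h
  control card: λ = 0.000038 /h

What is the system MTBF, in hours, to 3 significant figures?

1300

Series of exponential components: λ_sys = Σ λ_i
λ_sys = 0.00022 + 0.000061 + 0.000060 + 0.00035 + 0.000043 + 0.000038 = 7.7200e-04 /h
MTBF = 1 / λ_sys = 1300 h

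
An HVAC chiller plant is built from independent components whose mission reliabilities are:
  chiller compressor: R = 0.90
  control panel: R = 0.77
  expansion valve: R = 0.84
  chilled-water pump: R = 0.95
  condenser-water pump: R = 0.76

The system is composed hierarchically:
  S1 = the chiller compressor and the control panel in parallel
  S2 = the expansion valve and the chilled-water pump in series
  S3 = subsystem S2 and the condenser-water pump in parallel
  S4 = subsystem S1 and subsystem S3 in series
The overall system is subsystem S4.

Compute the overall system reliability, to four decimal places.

0.9296

Parallel (chiller compressor and control panel): 1 − (1 − 0.900000)(1 − 0.770000) = 0.977000
Series (expansion valve and chilled-water pump): 0.840000 × 0.950000 = 0.798000
Parallel ([0.798000] and condenser-water pump): 1 − (1 − 0.798000)(1 − 0.760000) = 0.951520
Series ([0.977000] and [0.951520]): 0.977000 × 0.951520 = 0.9296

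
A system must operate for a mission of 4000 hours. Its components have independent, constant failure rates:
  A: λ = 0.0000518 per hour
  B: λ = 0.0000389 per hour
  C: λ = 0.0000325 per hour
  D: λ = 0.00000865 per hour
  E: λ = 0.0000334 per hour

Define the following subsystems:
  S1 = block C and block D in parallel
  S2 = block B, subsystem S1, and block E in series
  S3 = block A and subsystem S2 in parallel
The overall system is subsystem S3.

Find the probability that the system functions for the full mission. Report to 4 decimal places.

R(A) = exp(−0.0000518 × 4000) = 0.812857
R(B) = exp(−0.0000389 × 4000) = 0.855901
R(C) = exp(−0.0000325 × 4000) = 0.878095
R(D) = exp(−0.00000865 × 4000) = 0.965992
R(E) = exp(−0.0000334 × 4000) = 0.874940
Parallel (C and D): 1 − (1 − 0.878095)(1 − 0.965992) = 0.995854
Series (B, [0.995854], and E): 0.855901 × 0.995854 × 0.874940 = 0.745757
Parallel (A and [0.745757]): 1 − (1 − 0.812857)(1 − 0.745757) = 0.9524

0.9524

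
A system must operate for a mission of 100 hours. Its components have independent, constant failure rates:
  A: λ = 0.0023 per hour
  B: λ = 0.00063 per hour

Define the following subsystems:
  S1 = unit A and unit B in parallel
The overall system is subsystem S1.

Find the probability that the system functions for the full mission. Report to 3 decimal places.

0.987

R(A) = exp(−0.0023 × 100) = 0.79453
R(B) = exp(−0.00063 × 100) = 0.93894
Parallel (A and B): 1 − (1 − 0.79453)(1 − 0.93894) = 0.987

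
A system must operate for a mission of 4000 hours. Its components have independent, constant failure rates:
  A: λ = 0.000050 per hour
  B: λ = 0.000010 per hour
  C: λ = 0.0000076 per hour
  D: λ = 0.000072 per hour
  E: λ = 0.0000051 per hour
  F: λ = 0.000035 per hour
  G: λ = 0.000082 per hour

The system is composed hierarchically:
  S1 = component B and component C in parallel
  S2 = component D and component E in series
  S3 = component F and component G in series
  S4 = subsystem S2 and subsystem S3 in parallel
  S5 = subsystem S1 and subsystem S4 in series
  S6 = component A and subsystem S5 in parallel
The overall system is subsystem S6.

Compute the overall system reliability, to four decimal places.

R(A) = exp(−0.000050 × 4000) = 0.818731
R(B) = exp(−0.000010 × 4000) = 0.960789
R(C) = exp(−0.0000076 × 4000) = 0.970057
R(D) = exp(−0.000072 × 4000) = 0.749762
R(E) = exp(−0.0000051 × 4000) = 0.979807
R(F) = exp(−0.000035 × 4000) = 0.869358
R(G) = exp(−0.000082 × 4000) = 0.720363
Parallel (B and C): 1 − (1 − 0.960789)(1 − 0.970057) = 0.998826
Series (D and E): 0.749762 × 0.979807 = 0.734622
Series (F and G): 0.869358 × 0.720363 = 0.626253
Parallel ([0.734622] and [0.626253]): 1 − (1 − 0.734622)(1 − 0.626253) = 0.900816
Series ([0.998826] and [0.900816]): 0.998826 × 0.900816 = 0.899758
Parallel (A and [0.899758]): 1 − (1 − 0.818731)(1 − 0.899758) = 0.9818

0.9818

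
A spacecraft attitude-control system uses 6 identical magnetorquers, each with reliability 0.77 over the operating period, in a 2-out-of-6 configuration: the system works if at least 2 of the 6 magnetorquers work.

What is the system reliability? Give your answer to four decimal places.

R = Σ_{i=2}^{6} C(6,i) p^i (1−p)^{6−i} with p = 0.77
C(6,2)·0.77^2·0.23^4 = 0.024888
C(6,3)·0.77^3·0.23^3 = 0.111093
C(6,4)·0.77^4·0.23^2 = 0.278939
C(6,5)·0.77^5·0.23^1 = 0.373536
C(6,6)·0.77^6·0.23^0 = 0.208422
Sum = 0.9969

0.9969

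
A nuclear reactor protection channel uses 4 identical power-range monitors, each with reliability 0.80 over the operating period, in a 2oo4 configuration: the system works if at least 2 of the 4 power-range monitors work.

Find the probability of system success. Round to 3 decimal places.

R = Σ_{i=2}^{4} C(4,i) p^i (1−p)^{4−i} with p = 0.80
C(4,2)·0.80^2·0.20^2 = 0.15360
C(4,3)·0.80^3·0.20^1 = 0.40960
C(4,4)·0.80^4·0.20^0 = 0.40960
Sum = 0.973

0.973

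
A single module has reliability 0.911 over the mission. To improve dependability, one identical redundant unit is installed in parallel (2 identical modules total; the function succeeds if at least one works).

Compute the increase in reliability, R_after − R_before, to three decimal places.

R_before = 0.911
R_after = 1 − (1 − 0.911)^2 = 0.992
ΔR = 0.992 − 0.911 = 0.081

0.081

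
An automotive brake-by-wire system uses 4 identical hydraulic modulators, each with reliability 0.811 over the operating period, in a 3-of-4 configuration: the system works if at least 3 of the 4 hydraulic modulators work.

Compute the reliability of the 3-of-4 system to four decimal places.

R = Σ_{i=3}^{4} C(4,i) p^i (1−p)^{4−i} with p = 0.811
C(4,3)·0.811^3·0.189^1 = 0.403259
C(4,4)·0.811^4·0.189^0 = 0.432597
Sum = 0.8359

0.8359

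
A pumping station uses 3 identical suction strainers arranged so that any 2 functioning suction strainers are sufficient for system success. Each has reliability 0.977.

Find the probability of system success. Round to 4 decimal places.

R = Σ_{i=2}^{3} C(3,i) p^i (1−p)^{3−i} with p = 0.977
C(3,2)·0.977^2·0.023^1 = 0.065863
C(3,3)·0.977^3·0.023^0 = 0.932575
Sum = 0.9984

0.9984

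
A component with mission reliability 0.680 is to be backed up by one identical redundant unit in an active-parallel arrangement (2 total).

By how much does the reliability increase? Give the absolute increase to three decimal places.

0.218

R_before = 0.680
R_after = 1 − (1 − 0.680)^2 = 0.898
ΔR = 0.898 − 0.680 = 0.218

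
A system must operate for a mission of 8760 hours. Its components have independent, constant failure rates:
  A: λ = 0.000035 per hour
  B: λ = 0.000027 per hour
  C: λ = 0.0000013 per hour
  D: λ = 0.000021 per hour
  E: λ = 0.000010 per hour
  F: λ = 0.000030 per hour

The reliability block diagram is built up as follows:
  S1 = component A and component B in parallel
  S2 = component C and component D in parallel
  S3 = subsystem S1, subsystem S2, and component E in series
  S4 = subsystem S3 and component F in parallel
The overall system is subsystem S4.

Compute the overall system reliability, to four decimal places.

0.9685

R(A) = exp(−0.000035 × 8760) = 0.735945
R(B) = exp(−0.000027 × 8760) = 0.789370
R(C) = exp(−0.0000013 × 8760) = 0.988677
R(D) = exp(−0.000021 × 8760) = 0.831969
R(E) = exp(−0.000010 × 8760) = 0.916127
R(F) = exp(−0.000030 × 8760) = 0.768896
Parallel (A and B): 1 − (1 − 0.735945)(1 − 0.789370) = 0.944382
Parallel (C and D): 1 − (1 − 0.988677)(1 − 0.831969) = 0.998097
Series ([0.944382], [0.998097], and E): 0.944382 × 0.998097 × 0.916127 = 0.863527
Parallel ([0.863527] and F): 1 − (1 − 0.863527)(1 − 0.768896) = 0.9685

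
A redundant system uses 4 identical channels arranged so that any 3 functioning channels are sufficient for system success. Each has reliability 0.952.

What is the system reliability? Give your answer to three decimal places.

R = Σ_{i=3}^{4} C(4,i) p^i (1−p)^{4−i} with p = 0.952
C(4,3)·0.952^3·0.048^1 = 0.16566
C(4,4)·0.952^4·0.048^0 = 0.82139
Sum = 0.987

0.987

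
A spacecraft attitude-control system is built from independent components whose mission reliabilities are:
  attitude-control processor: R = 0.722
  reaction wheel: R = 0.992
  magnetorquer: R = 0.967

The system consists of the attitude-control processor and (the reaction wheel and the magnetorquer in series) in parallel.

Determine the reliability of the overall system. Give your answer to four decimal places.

0.9887

Series (reaction wheel and magnetorquer): 0.992000 × 0.967000 = 0.959264
Parallel (attitude-control processor and [0.959264]): 1 − (1 − 0.722000)(1 − 0.959264) = 0.9887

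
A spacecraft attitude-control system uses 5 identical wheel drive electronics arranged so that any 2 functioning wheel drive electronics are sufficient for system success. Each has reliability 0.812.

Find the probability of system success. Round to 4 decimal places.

R = Σ_{i=2}^{5} C(5,i) p^i (1−p)^{5−i} with p = 0.812
C(5,2)·0.812^2·0.188^3 = 0.043811
C(5,3)·0.812^3·0.188^2 = 0.189227
C(5,4)·0.812^4·0.188^1 = 0.408650
C(5,5)·0.812^5·0.188^0 = 0.353004
Sum = 0.9947

0.9947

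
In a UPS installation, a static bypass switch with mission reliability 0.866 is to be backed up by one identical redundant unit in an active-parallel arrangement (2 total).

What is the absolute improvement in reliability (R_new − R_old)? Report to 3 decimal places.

R_before = 0.866
R_after = 1 − (1 − 0.866)^2 = 0.982
ΔR = 0.982 − 0.866 = 0.116

0.116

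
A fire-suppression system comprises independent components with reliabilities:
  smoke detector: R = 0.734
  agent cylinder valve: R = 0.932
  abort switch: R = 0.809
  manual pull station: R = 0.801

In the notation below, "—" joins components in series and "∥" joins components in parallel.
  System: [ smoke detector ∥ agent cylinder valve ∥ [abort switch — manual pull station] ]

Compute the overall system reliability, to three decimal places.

0.994

Series (abort switch and manual pull station): 0.80900 × 0.80100 = 0.64801
Parallel (smoke detector, agent cylinder valve, and [0.64801]): 1 − (1 − 0.73400)(1 − 0.93200)(1 − 0.64801) = 0.994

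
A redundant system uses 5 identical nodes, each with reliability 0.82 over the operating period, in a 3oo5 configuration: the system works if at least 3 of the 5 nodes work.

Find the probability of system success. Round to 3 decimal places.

0.956

R = Σ_{i=3}^{5} C(5,i) p^i (1−p)^{5−i} with p = 0.82
C(5,3)·0.82^3·0.18^2 = 0.17864
C(5,4)·0.82^4·0.18^1 = 0.40691
C(5,5)·0.82^5·0.18^0 = 0.37074
Sum = 0.956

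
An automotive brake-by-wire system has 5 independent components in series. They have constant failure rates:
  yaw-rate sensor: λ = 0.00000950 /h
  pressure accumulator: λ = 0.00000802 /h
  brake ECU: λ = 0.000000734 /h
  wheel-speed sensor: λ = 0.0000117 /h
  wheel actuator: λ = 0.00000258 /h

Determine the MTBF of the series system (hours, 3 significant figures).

30700

Series of exponential components: λ_sys = Σ λ_i
λ_sys = 0.00000950 + 0.00000802 + 0.000000734 + 0.0000117 + 0.00000258 = 3.2534e-05 /h
MTBF = 1 / λ_sys = 30700 h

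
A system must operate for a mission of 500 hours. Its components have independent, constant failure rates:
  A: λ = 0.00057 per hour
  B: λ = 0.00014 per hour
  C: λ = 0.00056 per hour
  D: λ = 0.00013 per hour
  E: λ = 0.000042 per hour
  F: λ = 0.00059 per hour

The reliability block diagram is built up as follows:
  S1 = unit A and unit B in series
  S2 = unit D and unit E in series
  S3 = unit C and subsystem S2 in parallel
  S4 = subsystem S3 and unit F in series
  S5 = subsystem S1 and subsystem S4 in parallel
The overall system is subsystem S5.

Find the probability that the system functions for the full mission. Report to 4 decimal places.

0.9192

R(A) = exp(−0.00057 × 500) = 0.752014
R(B) = exp(−0.00014 × 500) = 0.932394
R(C) = exp(−0.00056 × 500) = 0.755784
R(D) = exp(−0.00013 × 500) = 0.937067
R(E) = exp(−0.000042 × 500) = 0.979219
R(F) = exp(−0.00059 × 500) = 0.744532
Series (A and B): 0.752014 × 0.932394 = 0.701173
Series (D and E): 0.937067 × 0.979219 = 0.917594
Parallel (C and [0.917594]): 1 − (1 − 0.755784)(1 − 0.917594) = 0.979875
Series ([0.979875] and F): 0.979875 × 0.744532 = 0.729548
Parallel ([0.701173] and [0.729548]): 1 − (1 − 0.701173)(1 − 0.729548) = 0.9192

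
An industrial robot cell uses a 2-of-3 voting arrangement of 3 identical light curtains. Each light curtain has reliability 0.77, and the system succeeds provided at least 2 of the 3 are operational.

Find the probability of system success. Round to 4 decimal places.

R = Σ_{i=2}^{3} C(3,i) p^i (1−p)^{3−i} with p = 0.77
C(3,2)·0.77^2·0.23^1 = 0.409101
C(3,3)·0.77^3·0.23^0 = 0.456533
Sum = 0.8656

0.8656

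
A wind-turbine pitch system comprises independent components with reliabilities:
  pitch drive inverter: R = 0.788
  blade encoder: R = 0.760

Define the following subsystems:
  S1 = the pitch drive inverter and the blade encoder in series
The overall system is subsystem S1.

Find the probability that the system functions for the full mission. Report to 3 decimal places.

0.599

Series (pitch drive inverter and blade encoder): 0.78800 × 0.76000 = 0.599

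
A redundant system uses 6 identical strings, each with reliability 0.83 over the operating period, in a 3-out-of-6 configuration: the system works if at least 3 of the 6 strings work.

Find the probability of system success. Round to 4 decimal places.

R = Σ_{i=3}^{6} C(6,i) p^i (1−p)^{6−i} with p = 0.83
C(6,3)·0.83^3·0.17^3 = 0.056184
C(6,4)·0.83^4·0.17^2 = 0.205732
C(6,5)·0.83^5·0.17^1 = 0.401782
C(6,6)·0.83^6·0.17^0 = 0.326940
Sum = 0.9906

0.9906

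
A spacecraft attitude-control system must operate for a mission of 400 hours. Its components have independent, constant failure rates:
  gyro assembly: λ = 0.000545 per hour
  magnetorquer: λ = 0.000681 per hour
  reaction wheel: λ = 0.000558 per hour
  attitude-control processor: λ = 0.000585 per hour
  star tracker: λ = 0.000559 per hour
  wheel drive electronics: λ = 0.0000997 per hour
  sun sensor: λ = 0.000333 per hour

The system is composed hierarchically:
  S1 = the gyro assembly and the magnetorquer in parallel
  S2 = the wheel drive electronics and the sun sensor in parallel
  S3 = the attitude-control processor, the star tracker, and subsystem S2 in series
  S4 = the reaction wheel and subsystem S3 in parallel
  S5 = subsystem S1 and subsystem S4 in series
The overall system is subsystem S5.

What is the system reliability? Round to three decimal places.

0.883

R(gyro assembly) = exp(−0.000545 × 400) = 0.80413
R(magnetorquer) = exp(−0.000681 × 400) = 0.76155
R(reaction wheel) = exp(−0.000558 × 400) = 0.79995
R(attitude-control processor) = exp(−0.000585 × 400) = 0.79136
R(star tracker) = exp(−0.000559 × 400) = 0.79963
R(wheel drive electronics) = exp(−0.0000997 × 400) = 0.96090
R(sun sensor) = exp(−0.000333 × 400) = 0.87529
Parallel (gyro assembly and magnetorquer): 1 − (1 − 0.80413)(1 − 0.76155) = 0.95329
Parallel (wheel drive electronics and sun sensor): 1 − (1 − 0.96090)(1 − 0.87529) = 0.99512
Series (attitude-control processor, star tracker, and [0.99512]): 0.79136 × 0.79963 × 0.99512 = 0.62971
Parallel (reaction wheel and [0.62971]): 1 − (1 − 0.79995)(1 − 0.62971) = 0.92592
Series ([0.95329] and [0.92592]): 0.95329 × 0.92592 = 0.883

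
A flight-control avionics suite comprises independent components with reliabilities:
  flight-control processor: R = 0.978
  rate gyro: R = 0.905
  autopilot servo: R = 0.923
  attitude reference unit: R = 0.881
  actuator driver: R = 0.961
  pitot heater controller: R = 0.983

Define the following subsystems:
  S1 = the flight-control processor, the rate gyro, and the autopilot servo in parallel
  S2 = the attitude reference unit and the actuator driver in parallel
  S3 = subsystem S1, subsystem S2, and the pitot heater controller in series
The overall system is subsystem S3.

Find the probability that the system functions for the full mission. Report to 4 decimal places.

0.9783

Parallel (flight-control processor, rate gyro, and autopilot servo): 1 − (1 − 0.978000)(1 − 0.905000)(1 − 0.923000) = 0.999839
Parallel (attitude reference unit and actuator driver): 1 − (1 − 0.881000)(1 − 0.961000) = 0.995359
Series ([0.999839], [0.995359], and pitot heater controller): 0.999839 × 0.995359 × 0.983000 = 0.9783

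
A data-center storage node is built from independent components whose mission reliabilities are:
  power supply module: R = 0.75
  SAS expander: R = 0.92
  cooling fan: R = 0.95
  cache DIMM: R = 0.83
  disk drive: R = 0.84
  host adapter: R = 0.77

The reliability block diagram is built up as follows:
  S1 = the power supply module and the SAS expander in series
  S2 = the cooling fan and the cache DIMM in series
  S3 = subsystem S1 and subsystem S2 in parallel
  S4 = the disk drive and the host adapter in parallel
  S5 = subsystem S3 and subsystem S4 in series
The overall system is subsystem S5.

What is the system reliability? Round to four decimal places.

0.9000

Series (power supply module and SAS expander): 0.750000 × 0.920000 = 0.690000
Series (cooling fan and cache DIMM): 0.950000 × 0.830000 = 0.788500
Parallel ([0.690000] and [0.788500]): 1 − (1 − 0.690000)(1 − 0.788500) = 0.934435
Parallel (disk drive and host adapter): 1 − (1 − 0.840000)(1 − 0.770000) = 0.963200
Series ([0.934435] and [0.963200]): 0.934435 × 0.963200 = 0.9000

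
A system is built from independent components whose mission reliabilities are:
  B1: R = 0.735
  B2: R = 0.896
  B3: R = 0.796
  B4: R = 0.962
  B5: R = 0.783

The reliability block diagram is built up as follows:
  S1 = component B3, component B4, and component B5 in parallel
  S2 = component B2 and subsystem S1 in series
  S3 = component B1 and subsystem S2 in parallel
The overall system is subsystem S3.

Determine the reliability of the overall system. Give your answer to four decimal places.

Parallel (B3, B4, and B5): 1 − (1 − 0.796000)(1 − 0.962000)(1 − 0.783000) = 0.998318
Series (B2 and [0.998318]): 0.896000 × 0.998318 = 0.894493
Parallel (B1 and [0.894493]): 1 − (1 − 0.735000)(1 − 0.894493) = 0.9720

0.9720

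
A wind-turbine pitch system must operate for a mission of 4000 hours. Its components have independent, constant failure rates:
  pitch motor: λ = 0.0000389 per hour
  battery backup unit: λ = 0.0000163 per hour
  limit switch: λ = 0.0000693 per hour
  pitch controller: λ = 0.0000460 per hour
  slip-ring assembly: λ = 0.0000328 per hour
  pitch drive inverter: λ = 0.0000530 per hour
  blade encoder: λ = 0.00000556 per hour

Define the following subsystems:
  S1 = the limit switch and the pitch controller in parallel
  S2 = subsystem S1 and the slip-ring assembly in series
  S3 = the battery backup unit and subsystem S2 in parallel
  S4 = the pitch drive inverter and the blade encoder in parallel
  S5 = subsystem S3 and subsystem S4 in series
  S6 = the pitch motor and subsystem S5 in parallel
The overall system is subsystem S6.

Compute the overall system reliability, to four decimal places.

0.9980

R(pitch motor) = exp(−0.0000389 × 4000) = 0.855901
R(battery backup unit) = exp(−0.0000163 × 4000) = 0.936880
R(limit switch) = exp(−0.0000693 × 4000) = 0.757903
R(pitch controller) = exp(−0.0000460 × 4000) = 0.831936
R(slip-ring assembly) = exp(−0.0000328 × 4000) = 0.877042
R(pitch drive inverter) = exp(−0.0000530 × 4000) = 0.808965
R(blade encoder) = exp(−0.00000556 × 4000) = 0.978005
Parallel (limit switch and pitch controller): 1 − (1 − 0.757903)(1 − 0.831936) = 0.959312
Series ([0.959312] and slip-ring assembly): 0.959312 × 0.877042 = 0.841357
Parallel (battery backup unit and [0.841357]): 1 − (1 − 0.936880)(1 − 0.841357) = 0.989986
Parallel (pitch drive inverter and blade encoder): 1 − (1 − 0.808965)(1 − 0.978005) = 0.995798
Series ([0.989986] and [0.995798]): 0.989986 × 0.995798 = 0.985826
Parallel (pitch motor and [0.985826]): 1 − (1 − 0.855901)(1 − 0.985826) = 0.9980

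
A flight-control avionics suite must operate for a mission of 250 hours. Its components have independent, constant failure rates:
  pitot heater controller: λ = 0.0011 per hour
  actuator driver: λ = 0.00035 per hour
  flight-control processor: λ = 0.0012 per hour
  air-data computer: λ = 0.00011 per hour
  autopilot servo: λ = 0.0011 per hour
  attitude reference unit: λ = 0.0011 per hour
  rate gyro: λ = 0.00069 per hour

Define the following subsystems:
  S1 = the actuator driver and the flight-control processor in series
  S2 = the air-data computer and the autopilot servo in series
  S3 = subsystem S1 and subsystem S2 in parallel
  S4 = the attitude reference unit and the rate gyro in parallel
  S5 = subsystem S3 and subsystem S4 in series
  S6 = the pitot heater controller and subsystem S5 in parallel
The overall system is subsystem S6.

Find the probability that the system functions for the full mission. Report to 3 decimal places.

0.971

R(pitot heater controller) = exp(−0.0011 × 250) = 0.75957
R(actuator driver) = exp(−0.00035 × 250) = 0.91622
R(flight-control processor) = exp(−0.0012 × 250) = 0.74082
R(air-data computer) = exp(−0.00011 × 250) = 0.97287
R(autopilot servo) = exp(−0.0011 × 250) = 0.75957
R(attitude reference unit) = exp(−0.0011 × 250) = 0.75957
R(rate gyro) = exp(−0.00069 × 250) = 0.84156
Series (actuator driver and flight-control processor): 0.91622 × 0.74082 = 0.67875
Series (air-data computer and autopilot servo): 0.97287 × 0.75957 = 0.73896
Parallel ([0.67875] and [0.73896]): 1 − (1 − 0.67875)(1 − 0.73896) = 0.91614
Parallel (attitude reference unit and rate gyro): 1 − (1 − 0.75957)(1 − 0.84156) = 0.96191
Series ([0.91614] and [0.96191]): 0.91614 × 0.96191 = 0.88124
Parallel (pitot heater controller and [0.88124]): 1 − (1 − 0.75957)(1 − 0.88124) = 0.971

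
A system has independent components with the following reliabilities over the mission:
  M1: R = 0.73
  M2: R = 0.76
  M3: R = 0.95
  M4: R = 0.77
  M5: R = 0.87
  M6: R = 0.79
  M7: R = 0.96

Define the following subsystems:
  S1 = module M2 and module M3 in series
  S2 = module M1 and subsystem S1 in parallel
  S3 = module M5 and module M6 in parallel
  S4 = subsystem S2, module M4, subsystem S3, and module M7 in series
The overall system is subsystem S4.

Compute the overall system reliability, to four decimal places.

Series (M2 and M3): 0.760000 × 0.950000 = 0.722000
Parallel (M1 and [0.722000]): 1 − (1 − 0.730000)(1 − 0.722000) = 0.924940
Parallel (M5 and M6): 1 − (1 − 0.870000)(1 − 0.790000) = 0.972700
Series ([0.924940], M4, [0.972700], and M7): 0.924940 × 0.770000 × 0.972700 × 0.960000 = 0.6651

0.6651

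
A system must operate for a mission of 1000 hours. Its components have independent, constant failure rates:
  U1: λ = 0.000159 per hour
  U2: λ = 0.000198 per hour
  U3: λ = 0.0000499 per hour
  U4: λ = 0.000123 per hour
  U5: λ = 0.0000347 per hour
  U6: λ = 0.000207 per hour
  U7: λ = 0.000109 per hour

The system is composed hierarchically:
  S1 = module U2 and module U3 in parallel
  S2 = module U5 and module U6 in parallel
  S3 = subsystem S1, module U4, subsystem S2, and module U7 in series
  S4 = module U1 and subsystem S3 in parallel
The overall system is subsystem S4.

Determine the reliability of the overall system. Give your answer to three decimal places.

0.968

R(U1) = exp(−0.000159 × 1000) = 0.85300
R(U2) = exp(−0.000198 × 1000) = 0.82037
R(U3) = exp(−0.0000499 × 1000) = 0.95132
R(U4) = exp(−0.000123 × 1000) = 0.88426
R(U5) = exp(−0.0000347 × 1000) = 0.96590
R(U6) = exp(−0.000207 × 1000) = 0.81302
R(U7) = exp(−0.000109 × 1000) = 0.89673
Parallel (U2 and U3): 1 − (1 − 0.82037)(1 − 0.95132) = 0.99126
Parallel (U5 and U6): 1 − (1 − 0.96590)(1 − 0.81302) = 0.99362
Series ([0.99126], U4, [0.99362], and U7): 0.99126 × 0.88426 × 0.99362 × 0.89673 = 0.78100
Parallel (U1 and [0.78100]): 1 − (1 − 0.85300)(1 − 0.78100) = 0.968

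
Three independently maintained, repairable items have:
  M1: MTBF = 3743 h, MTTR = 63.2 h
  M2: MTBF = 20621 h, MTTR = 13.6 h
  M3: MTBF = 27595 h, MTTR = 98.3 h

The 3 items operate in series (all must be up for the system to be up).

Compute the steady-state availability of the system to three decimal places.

A(M1) = MTBF/(MTBF+MTTR) = 3743/(3743+63.2) = 0.983396
A(M2) = MTBF/(MTBF+MTTR) = 20621/(20621+13.6) = 0.999341
A(M3) = MTBF/(MTBF+MTTR) = 27595/(27595+98.3) = 0.996450
Series availability: 0.983396 × 0.999341 × 0.996450 = 0.979

0.979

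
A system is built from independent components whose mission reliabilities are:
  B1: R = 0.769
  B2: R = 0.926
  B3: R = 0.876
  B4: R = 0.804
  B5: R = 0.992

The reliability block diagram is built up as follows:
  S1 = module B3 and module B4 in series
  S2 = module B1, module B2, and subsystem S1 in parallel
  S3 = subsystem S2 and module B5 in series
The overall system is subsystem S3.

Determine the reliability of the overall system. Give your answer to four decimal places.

0.9870

Series (B3 and B4): 0.876000 × 0.804000 = 0.704304
Parallel (B1, B2, and [0.704304]): 1 − (1 − 0.769000)(1 − 0.926000)(1 − 0.704304) = 0.994945
Series ([0.994945] and B5): 0.994945 × 0.992000 = 0.9870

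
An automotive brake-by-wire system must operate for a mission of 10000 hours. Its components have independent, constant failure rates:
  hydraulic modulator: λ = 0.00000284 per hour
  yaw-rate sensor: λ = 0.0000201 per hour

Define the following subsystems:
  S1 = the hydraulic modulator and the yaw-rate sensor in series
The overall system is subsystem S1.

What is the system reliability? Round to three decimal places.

0.795

R(hydraulic modulator) = exp(−0.00000284 × 10000) = 0.97200
R(yaw-rate sensor) = exp(−0.0000201 × 10000) = 0.81791
Series (hydraulic modulator and yaw-rate sensor): 0.97200 × 0.81791 = 0.795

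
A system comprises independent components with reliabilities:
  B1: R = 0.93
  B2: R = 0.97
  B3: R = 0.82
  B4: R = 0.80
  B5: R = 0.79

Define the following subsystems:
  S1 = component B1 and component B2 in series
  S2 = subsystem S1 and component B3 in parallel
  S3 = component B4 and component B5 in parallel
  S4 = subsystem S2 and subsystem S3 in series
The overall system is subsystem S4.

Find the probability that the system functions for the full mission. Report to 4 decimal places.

0.9411

Series (B1 and B2): 0.930000 × 0.970000 = 0.902100
Parallel ([0.902100] and B3): 1 − (1 − 0.902100)(1 − 0.820000) = 0.982378
Parallel (B4 and B5): 1 − (1 − 0.800000)(1 − 0.790000) = 0.958000
Series ([0.982378] and [0.958000]): 0.982378 × 0.958000 = 0.9411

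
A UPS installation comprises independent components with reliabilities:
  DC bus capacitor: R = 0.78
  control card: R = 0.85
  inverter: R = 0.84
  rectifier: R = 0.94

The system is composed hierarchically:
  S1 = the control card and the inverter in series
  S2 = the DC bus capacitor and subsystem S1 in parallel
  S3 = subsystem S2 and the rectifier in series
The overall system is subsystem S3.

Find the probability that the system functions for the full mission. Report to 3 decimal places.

Series (control card and inverter): 0.85000 × 0.84000 = 0.71400
Parallel (DC bus capacitor and [0.71400]): 1 − (1 − 0.78000)(1 − 0.71400) = 0.93708
Series ([0.93708] and rectifier): 0.93708 × 0.94000 = 0.881

0.881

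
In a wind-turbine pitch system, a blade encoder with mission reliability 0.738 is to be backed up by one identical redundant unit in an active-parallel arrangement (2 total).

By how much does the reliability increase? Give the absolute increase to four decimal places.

0.1934

R_before = 0.738
R_after = 1 − (1 − 0.738)^2 = 0.9314
ΔR = 0.9314 − 0.738 = 0.1934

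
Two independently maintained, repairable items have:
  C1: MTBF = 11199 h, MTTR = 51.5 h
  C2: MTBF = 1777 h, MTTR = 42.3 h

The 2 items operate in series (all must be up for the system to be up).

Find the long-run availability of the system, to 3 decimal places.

A(C1) = MTBF/(MTBF+MTTR) = 11199/(11199+51.5) = 0.995422
A(C2) = MTBF/(MTBF+MTTR) = 1777/(1777+42.3) = 0.976749
Series availability: 0.995422 × 0.976749 = 0.972

0.972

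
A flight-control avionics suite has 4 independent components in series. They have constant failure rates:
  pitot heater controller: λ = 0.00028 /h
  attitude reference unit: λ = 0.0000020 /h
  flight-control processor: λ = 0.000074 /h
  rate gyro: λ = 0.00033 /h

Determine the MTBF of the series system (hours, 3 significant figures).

Series of exponential components: λ_sys = Σ λ_i
λ_sys = 0.00028 + 0.0000020 + 0.000074 + 0.00033 = 6.8600e-04 /h
MTBF = 1 / λ_sys = 1460 h

1460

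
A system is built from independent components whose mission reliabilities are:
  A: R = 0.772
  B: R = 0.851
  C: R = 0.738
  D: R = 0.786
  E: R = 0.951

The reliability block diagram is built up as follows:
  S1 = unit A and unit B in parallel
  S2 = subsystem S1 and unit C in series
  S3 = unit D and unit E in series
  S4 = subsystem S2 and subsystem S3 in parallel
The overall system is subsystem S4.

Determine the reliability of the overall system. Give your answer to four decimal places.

0.9275

Parallel (A and B): 1 − (1 − 0.772000)(1 − 0.851000) = 0.966028
Series ([0.966028] and C): 0.966028 × 0.738000 = 0.712929
Series (D and E): 0.786000 × 0.951000 = 0.747486
Parallel ([0.712929] and [0.747486]): 1 − (1 − 0.712929)(1 − 0.747486) = 0.9275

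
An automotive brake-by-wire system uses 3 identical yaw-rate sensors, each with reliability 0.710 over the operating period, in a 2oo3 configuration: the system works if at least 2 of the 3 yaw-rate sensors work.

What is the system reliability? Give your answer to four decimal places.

0.7965

R = Σ_{i=2}^{3} C(3,i) p^i (1−p)^{3−i} with p = 0.710
C(3,2)·0.710^2·0.290^1 = 0.438567
C(3,3)·0.710^3·0.290^0 = 0.357911
Sum = 0.7965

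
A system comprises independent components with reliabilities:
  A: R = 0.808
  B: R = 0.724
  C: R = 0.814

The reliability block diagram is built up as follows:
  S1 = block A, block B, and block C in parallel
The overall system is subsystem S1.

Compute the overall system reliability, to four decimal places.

0.9901

Parallel (A, B, and C): 1 − (1 − 0.808000)(1 − 0.724000)(1 − 0.814000) = 0.9901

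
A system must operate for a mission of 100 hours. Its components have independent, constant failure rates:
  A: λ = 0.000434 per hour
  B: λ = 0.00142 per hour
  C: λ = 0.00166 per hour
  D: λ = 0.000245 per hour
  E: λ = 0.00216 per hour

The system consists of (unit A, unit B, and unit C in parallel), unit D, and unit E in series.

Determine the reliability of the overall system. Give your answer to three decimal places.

R(A) = exp(−0.000434 × 100) = 0.95753
R(B) = exp(−0.00142 × 100) = 0.86762
R(C) = exp(−0.00166 × 100) = 0.84705
R(D) = exp(−0.000245 × 100) = 0.97580
R(E) = exp(−0.00216 × 100) = 0.80574
Parallel (A, B, and C): 1 − (1 − 0.95753)(1 − 0.86762)(1 − 0.84705) = 0.99914
Series ([0.99914], D, and E): 0.99914 × 0.97580 × 0.80574 = 0.786

0.786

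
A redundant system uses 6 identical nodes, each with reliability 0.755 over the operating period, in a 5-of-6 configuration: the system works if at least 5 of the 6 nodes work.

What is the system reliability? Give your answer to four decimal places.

0.5458

R = Σ_{i=5}^{6} C(6,i) p^i (1−p)^{6−i} with p = 0.755
C(6,5)·0.755^5·0.245^1 = 0.360622
C(6,6)·0.755^6·0.245^0 = 0.185217
Sum = 0.5458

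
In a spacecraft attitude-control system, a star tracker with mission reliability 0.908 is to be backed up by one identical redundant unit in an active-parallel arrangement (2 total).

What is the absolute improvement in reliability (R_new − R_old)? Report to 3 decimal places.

R_before = 0.908
R_after = 1 − (1 − 0.908)^2 = 0.992
ΔR = 0.992 − 0.908 = 0.084

0.084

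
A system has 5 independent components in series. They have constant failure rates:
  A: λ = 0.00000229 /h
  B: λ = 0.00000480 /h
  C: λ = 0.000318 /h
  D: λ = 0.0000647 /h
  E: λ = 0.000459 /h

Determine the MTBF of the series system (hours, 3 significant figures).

Series of exponential components: λ_sys = Σ λ_i
λ_sys = 0.00000229 + 0.00000480 + 0.000318 + 0.0000647 + 0.000459 = 8.4879e-04 /h
MTBF = 1 / λ_sys = 1180 h

1180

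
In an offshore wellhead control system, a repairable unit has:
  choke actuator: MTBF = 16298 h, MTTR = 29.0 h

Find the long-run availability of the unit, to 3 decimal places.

A(choke actuator) = MTBF/(MTBF+MTTR) = 16298/(16298+29.0) = 0.998

0.998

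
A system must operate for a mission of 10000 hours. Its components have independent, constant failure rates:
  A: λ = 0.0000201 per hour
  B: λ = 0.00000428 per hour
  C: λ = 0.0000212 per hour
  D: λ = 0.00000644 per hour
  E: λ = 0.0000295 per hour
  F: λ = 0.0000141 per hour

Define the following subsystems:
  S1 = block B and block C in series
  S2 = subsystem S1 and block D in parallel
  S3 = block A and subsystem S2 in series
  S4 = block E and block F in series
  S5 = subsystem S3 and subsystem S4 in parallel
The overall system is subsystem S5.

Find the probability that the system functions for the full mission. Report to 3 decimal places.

0.932

R(A) = exp(−0.0000201 × 10000) = 0.81791
R(B) = exp(−0.00000428 × 10000) = 0.95810
R(C) = exp(−0.0000212 × 10000) = 0.80896
R(D) = exp(−0.00000644 × 10000) = 0.93763
R(E) = exp(−0.0000295 × 10000) = 0.74453
R(F) = exp(−0.0000141 × 10000) = 0.86849
Series (B and C): 0.95810 × 0.80896 = 0.77506
Parallel ([0.77506] and D): 1 − (1 − 0.77506)(1 − 0.93763) = 0.98597
Series (A and [0.98597]): 0.81791 × 0.98597 = 0.80643
Series (E and F): 0.74453 × 0.86849 = 0.64662
Parallel ([0.80643] and [0.64662]): 1 − (1 − 0.80643)(1 − 0.64662) = 0.932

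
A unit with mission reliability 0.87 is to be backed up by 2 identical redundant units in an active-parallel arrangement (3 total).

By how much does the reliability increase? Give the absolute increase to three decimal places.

R_before = 0.87
R_after = 1 − (1 − 0.87)^3 = 0.998
ΔR = 0.998 − 0.87 = 0.128

0.128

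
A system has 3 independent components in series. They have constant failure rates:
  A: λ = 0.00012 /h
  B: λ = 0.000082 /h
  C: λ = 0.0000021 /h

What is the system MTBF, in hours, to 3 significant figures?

Series of exponential components: λ_sys = Σ λ_i
λ_sys = 0.00012 + 0.000082 + 0.0000021 = 2.0410e-04 /h
MTBF = 1 / λ_sys = 4900 h

4900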